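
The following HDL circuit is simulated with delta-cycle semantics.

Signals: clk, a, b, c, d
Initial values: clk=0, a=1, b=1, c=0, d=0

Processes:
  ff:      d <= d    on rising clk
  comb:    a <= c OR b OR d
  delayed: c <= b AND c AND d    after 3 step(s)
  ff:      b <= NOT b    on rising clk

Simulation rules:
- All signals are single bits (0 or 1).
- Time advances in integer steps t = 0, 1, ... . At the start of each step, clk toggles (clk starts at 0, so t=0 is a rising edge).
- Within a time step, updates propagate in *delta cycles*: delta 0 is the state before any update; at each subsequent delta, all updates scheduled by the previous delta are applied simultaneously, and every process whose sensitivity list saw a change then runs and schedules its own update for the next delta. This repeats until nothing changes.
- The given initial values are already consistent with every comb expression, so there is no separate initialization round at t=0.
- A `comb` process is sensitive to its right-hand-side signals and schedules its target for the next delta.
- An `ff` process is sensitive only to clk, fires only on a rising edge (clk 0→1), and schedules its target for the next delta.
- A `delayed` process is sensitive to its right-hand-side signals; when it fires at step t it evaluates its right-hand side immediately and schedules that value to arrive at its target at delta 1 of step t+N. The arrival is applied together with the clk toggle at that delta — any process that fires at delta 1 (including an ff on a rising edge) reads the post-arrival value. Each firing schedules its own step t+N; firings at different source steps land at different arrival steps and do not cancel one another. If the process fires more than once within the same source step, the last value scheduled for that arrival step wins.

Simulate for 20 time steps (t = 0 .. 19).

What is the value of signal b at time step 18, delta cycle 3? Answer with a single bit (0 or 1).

t0.Δ0 d=0 clk=0 b=1 a=1 c=0
t0.Δ1 d=0 clk=1 b=1 a=1 c=0
t0.Δ2 d=0 clk=1 b=0 a=1 c=0
t0.Δ3 d=0 clk=1 b=0 a=0 c=0
t1.Δ0 d=0 clk=1 b=0 a=0 c=0
t1.Δ1 d=0 clk=0 b=0 a=0 c=0
t2.Δ0 d=0 clk=0 b=0 a=0 c=0
t2.Δ1 d=0 clk=1 b=0 a=0 c=0
t2.Δ2 d=0 clk=1 b=1 a=0 c=0
t2.Δ3 d=0 clk=1 b=1 a=1 c=0
t3.Δ0 d=0 clk=1 b=1 a=1 c=0
t3.Δ1 d=0 clk=0 b=1 a=1 c=0
t4.Δ0 d=0 clk=0 b=1 a=1 c=0
t4.Δ1 d=0 clk=1 b=1 a=1 c=0
t4.Δ2 d=0 clk=1 b=0 a=1 c=0
t4.Δ3 d=0 clk=1 b=0 a=0 c=0
t5.Δ0 d=0 clk=1 b=0 a=0 c=0
t5.Δ1 d=0 clk=0 b=0 a=0 c=0
t6.Δ0 d=0 clk=0 b=0 a=0 c=0
t6.Δ1 d=0 clk=1 b=0 a=0 c=0
t6.Δ2 d=0 clk=1 b=1 a=0 c=0
t6.Δ3 d=0 clk=1 b=1 a=1 c=0
t7.Δ0 d=0 clk=1 b=1 a=1 c=0
t7.Δ1 d=0 clk=0 b=1 a=1 c=0
t8.Δ0 d=0 clk=0 b=1 a=1 c=0
t8.Δ1 d=0 clk=1 b=1 a=1 c=0
t8.Δ2 d=0 clk=1 b=0 a=1 c=0
t8.Δ3 d=0 clk=1 b=0 a=0 c=0
t9.Δ0 d=0 clk=1 b=0 a=0 c=0
t9.Δ1 d=0 clk=0 b=0 a=0 c=0
t10.Δ0 d=0 clk=0 b=0 a=0 c=0
t10.Δ1 d=0 clk=1 b=0 a=0 c=0
t10.Δ2 d=0 clk=1 b=1 a=0 c=0
t10.Δ3 d=0 clk=1 b=1 a=1 c=0
t11.Δ0 d=0 clk=1 b=1 a=1 c=0
t11.Δ1 d=0 clk=0 b=1 a=1 c=0
t12.Δ0 d=0 clk=0 b=1 a=1 c=0
t12.Δ1 d=0 clk=1 b=1 a=1 c=0
t12.Δ2 d=0 clk=1 b=0 a=1 c=0
t12.Δ3 d=0 clk=1 b=0 a=0 c=0
t13.Δ0 d=0 clk=1 b=0 a=0 c=0
t13.Δ1 d=0 clk=0 b=0 a=0 c=0
t14.Δ0 d=0 clk=0 b=0 a=0 c=0
t14.Δ1 d=0 clk=1 b=0 a=0 c=0
t14.Δ2 d=0 clk=1 b=1 a=0 c=0
t14.Δ3 d=0 clk=1 b=1 a=1 c=0
t15.Δ0 d=0 clk=1 b=1 a=1 c=0
t15.Δ1 d=0 clk=0 b=1 a=1 c=0
t16.Δ0 d=0 clk=0 b=1 a=1 c=0
t16.Δ1 d=0 clk=1 b=1 a=1 c=0
t16.Δ2 d=0 clk=1 b=0 a=1 c=0
t16.Δ3 d=0 clk=1 b=0 a=0 c=0
t17.Δ0 d=0 clk=1 b=0 a=0 c=0
t17.Δ1 d=0 clk=0 b=0 a=0 c=0
t18.Δ0 d=0 clk=0 b=0 a=0 c=0
t18.Δ1 d=0 clk=1 b=0 a=0 c=0
t18.Δ2 d=0 clk=1 b=1 a=0 c=0
t18.Δ3 d=0 clk=1 b=1 a=1 c=0
t19.Δ0 d=0 clk=1 b=1 a=1 c=0
t19.Δ1 d=0 clk=0 b=1 a=1 c=0

1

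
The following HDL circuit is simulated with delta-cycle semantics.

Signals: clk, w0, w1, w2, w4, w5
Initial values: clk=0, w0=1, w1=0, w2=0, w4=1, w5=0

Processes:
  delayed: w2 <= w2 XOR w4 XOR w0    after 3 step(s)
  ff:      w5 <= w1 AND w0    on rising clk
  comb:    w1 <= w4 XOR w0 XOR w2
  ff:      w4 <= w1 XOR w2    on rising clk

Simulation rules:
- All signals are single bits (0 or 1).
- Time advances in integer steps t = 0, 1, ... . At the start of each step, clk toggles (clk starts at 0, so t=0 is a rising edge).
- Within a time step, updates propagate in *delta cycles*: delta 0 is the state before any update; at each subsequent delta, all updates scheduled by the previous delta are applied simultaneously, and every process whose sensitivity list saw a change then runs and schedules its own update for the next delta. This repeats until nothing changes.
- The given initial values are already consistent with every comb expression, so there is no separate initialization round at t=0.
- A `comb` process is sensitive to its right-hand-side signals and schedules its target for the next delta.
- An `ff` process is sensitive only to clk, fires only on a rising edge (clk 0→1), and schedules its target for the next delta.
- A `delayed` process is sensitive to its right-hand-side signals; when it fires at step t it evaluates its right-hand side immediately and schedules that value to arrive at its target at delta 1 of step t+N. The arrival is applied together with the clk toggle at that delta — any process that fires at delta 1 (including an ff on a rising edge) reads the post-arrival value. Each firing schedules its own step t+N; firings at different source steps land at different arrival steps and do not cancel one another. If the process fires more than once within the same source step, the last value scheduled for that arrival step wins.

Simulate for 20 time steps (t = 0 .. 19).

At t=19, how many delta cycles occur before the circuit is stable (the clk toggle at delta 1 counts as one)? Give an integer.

2

[bits: w2,w1,clk,w5,w4,w0]
t=0: Δ0=000011 Δ1=001011 Δ2=001001 Δ3=011001 | 3Δ
t=1: Δ0=011001 Δ1=010001 | 1Δ
t=2: Δ0=010001 Δ1=011001 Δ2=011111 Δ3=001111 | 3Δ
t=3: Δ0=001111 Δ1=100111 Δ2=110111 | 2Δ
t=4: Δ0=110111 Δ1=111111 Δ2=111101 Δ3=101101 | 3Δ
t=5: Δ0=101101 Δ1=000101 Δ2=010101 | 2Δ
t=6: Δ0=010101 Δ1=111101 Δ2=101101 | 2Δ
t=7: Δ0=101101 Δ1=000101 Δ2=010101 | 2Δ
t=8: Δ0=010101 Δ1=111101 Δ2=101101 | 2Δ
t=9: Δ0=101101 Δ1=000101 Δ2=010101 | 2Δ
t=10: Δ0=010101 Δ1=111101 Δ2=101101 | 2Δ
t=11: Δ0=101101 Δ1=000101 Δ2=010101 | 2Δ
t=12: Δ0=010101 Δ1=111101 Δ2=101101 | 2Δ
t=13: Δ0=101101 Δ1=000101 Δ2=010101 | 2Δ
t=14: Δ0=010101 Δ1=111101 Δ2=101101 | 2Δ
t=15: Δ0=101101 Δ1=000101 Δ2=010101 | 2Δ
t=16: Δ0=010101 Δ1=111101 Δ2=101101 | 2Δ
t=17: Δ0=101101 Δ1=000101 Δ2=010101 | 2Δ
t=18: Δ0=010101 Δ1=111101 Δ2=101101 | 2Δ
t=19: Δ0=101101 Δ1=000101 Δ2=010101 | 2Δ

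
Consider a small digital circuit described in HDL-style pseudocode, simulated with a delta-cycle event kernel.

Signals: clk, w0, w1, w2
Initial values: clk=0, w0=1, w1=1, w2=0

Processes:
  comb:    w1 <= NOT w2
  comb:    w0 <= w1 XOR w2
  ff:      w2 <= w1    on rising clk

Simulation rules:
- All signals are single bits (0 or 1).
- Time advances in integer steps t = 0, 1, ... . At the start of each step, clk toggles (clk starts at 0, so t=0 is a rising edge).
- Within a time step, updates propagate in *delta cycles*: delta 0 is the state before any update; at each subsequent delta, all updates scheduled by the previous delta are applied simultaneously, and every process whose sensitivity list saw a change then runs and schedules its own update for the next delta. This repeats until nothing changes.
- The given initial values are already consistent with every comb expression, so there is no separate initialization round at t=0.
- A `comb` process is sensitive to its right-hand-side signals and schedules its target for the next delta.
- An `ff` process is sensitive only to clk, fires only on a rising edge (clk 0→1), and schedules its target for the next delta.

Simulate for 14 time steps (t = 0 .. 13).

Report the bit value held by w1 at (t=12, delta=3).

[bits: w2,clk,w1,w0]
t=0: Δ0=0011 Δ1=0111 Δ2=1111 Δ3=1100 Δ4=1101 | 4Δ
t=1: Δ0=1101 Δ1=1001 | 1Δ
t=2: Δ0=1001 Δ1=1101 Δ2=0101 Δ3=0110 Δ4=0111 | 4Δ
t=3: Δ0=0111 Δ1=0011 | 1Δ
t=4: Δ0=0011 Δ1=0111 Δ2=1111 Δ3=1100 Δ4=1101 | 4Δ
t=5: Δ0=1101 Δ1=1001 | 1Δ
t=6: Δ0=1001 Δ1=1101 Δ2=0101 Δ3=0110 Δ4=0111 | 4Δ
t=7: Δ0=0111 Δ1=0011 | 1Δ
t=8: Δ0=0011 Δ1=0111 Δ2=1111 Δ3=1100 Δ4=1101 | 4Δ
t=9: Δ0=1101 Δ1=1001 | 1Δ
t=10: Δ0=1001 Δ1=1101 Δ2=0101 Δ3=0110 Δ4=0111 | 4Δ
t=11: Δ0=0111 Δ1=0011 | 1Δ
t=12: Δ0=0011 Δ1=0111 Δ2=1111 Δ3=1100 Δ4=1101 | 4Δ
t=13: Δ0=1101 Δ1=1001 | 1Δ

0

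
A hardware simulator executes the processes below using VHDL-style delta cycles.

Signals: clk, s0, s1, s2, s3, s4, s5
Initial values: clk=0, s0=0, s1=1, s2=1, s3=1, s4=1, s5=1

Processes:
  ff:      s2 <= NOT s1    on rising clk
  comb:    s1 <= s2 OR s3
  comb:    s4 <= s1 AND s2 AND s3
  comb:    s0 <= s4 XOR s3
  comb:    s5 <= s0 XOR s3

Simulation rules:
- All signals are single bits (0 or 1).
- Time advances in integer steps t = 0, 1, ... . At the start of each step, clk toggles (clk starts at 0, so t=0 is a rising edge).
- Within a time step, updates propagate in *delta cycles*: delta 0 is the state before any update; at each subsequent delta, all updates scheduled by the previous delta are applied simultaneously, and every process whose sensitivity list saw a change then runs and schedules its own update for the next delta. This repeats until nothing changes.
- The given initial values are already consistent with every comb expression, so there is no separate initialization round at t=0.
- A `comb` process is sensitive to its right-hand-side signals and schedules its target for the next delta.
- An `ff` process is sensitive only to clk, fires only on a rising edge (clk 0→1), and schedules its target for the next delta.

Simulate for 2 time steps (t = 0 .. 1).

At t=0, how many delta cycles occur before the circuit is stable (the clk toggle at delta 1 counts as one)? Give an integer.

5

t0.Δ0 s5=1 s1=1 s2=1 clk=0 s4=1 s0=0 s3=1
t0.Δ1 s5=1 s1=1 s2=1 clk=1 s4=1 s0=0 s3=1
t0.Δ2 s5=1 s1=1 s2=0 clk=1 s4=1 s0=0 s3=1
t0.Δ3 s5=1 s1=1 s2=0 clk=1 s4=0 s0=0 s3=1
t0.Δ4 s5=1 s1=1 s2=0 clk=1 s4=0 s0=1 s3=1
t0.Δ5 s5=0 s1=1 s2=0 clk=1 s4=0 s0=1 s3=1
t1.Δ0 s5=0 s1=1 s2=0 clk=1 s4=0 s0=1 s3=1
t1.Δ1 s5=0 s1=1 s2=0 clk=0 s4=0 s0=1 s3=1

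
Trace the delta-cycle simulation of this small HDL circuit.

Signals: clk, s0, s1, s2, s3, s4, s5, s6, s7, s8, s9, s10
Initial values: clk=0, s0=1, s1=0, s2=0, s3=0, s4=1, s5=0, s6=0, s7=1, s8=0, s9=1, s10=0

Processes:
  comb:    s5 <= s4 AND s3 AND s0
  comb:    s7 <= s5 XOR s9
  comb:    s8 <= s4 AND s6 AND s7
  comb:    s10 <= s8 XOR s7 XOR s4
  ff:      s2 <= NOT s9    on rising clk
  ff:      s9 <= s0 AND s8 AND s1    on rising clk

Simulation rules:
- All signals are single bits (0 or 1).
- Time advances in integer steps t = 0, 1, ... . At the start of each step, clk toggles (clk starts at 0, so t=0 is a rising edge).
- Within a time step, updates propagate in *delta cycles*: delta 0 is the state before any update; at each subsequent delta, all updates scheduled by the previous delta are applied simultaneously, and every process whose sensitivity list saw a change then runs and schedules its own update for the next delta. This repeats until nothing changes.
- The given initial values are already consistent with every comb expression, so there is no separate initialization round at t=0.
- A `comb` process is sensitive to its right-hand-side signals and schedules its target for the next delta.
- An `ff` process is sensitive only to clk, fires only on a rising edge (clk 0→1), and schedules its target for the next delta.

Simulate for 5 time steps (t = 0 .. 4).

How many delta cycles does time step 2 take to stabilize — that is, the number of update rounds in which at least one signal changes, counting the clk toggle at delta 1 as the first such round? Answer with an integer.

t=0 Δ0: s7=1 s1=0 s10=0 s8=0 s3=0 s4=1 s0=1 s9=1 clk=0 s5=0 s2=0 s6=0
  Δ1: clk:0→1
  Δ2: s9:1→0
  Δ3: s7:1→0
  Δ4: s10:0→1
  (4Δ to stable)
t=1 Δ0: s7=0 s1=0 s10=1 s8=0 s3=0 s4=1 s0=1 s9=0 clk=1 s5=0 s2=0 s6=0
  Δ1: clk:1→0
  (1Δ to stable)
t=2 Δ0: s7=0 s1=0 s10=1 s8=0 s3=0 s4=1 s0=1 s9=0 clk=0 s5=0 s2=0 s6=0
  Δ1: clk:0→1
  Δ2: s2:0→1
  (2Δ to stable)
t=3 Δ0: s7=0 s1=0 s10=1 s8=0 s3=0 s4=1 s0=1 s9=0 clk=1 s5=0 s2=1 s6=0
  Δ1: clk:1→0
  (1Δ to stable)
t=4 Δ0: s7=0 s1=0 s10=1 s8=0 s3=0 s4=1 s0=1 s9=0 clk=0 s5=0 s2=1 s6=0
  Δ1: clk:0→1
  (1Δ to stable)

2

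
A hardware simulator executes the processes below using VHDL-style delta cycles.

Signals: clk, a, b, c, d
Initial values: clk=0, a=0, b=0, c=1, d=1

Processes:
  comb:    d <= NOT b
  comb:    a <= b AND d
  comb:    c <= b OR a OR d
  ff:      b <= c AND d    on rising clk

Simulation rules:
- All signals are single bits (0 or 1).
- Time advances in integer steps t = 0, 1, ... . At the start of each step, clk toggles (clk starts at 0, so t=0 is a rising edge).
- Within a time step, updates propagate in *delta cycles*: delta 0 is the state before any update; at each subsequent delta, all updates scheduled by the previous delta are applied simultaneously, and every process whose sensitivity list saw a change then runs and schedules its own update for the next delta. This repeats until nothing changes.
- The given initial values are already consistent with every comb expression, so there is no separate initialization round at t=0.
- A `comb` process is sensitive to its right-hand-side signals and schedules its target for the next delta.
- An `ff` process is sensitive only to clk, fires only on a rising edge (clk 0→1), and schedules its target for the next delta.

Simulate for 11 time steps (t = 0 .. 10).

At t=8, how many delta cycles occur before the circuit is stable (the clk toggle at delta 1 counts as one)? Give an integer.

[bits: clk,b,c,d,a]
t=0: Δ0=00110 Δ1=10110 Δ2=11110 Δ3=11101 Δ4=11100 | 4Δ
t=1: Δ0=11100 Δ1=01100 | 1Δ
t=2: Δ0=01100 Δ1=11100 Δ2=10100 Δ3=10010 Δ4=10110 | 4Δ
t=3: Δ0=10110 Δ1=00110 | 1Δ
t=4: Δ0=00110 Δ1=10110 Δ2=11110 Δ3=11101 Δ4=11100 | 4Δ
t=5: Δ0=11100 Δ1=01100 | 1Δ
t=6: Δ0=01100 Δ1=11100 Δ2=10100 Δ3=10010 Δ4=10110 | 4Δ
t=7: Δ0=10110 Δ1=00110 | 1Δ
t=8: Δ0=00110 Δ1=10110 Δ2=11110 Δ3=11101 Δ4=11100 | 4Δ
t=9: Δ0=11100 Δ1=01100 | 1Δ
t=10: Δ0=01100 Δ1=11100 Δ2=10100 Δ3=10010 Δ4=10110 | 4Δ

4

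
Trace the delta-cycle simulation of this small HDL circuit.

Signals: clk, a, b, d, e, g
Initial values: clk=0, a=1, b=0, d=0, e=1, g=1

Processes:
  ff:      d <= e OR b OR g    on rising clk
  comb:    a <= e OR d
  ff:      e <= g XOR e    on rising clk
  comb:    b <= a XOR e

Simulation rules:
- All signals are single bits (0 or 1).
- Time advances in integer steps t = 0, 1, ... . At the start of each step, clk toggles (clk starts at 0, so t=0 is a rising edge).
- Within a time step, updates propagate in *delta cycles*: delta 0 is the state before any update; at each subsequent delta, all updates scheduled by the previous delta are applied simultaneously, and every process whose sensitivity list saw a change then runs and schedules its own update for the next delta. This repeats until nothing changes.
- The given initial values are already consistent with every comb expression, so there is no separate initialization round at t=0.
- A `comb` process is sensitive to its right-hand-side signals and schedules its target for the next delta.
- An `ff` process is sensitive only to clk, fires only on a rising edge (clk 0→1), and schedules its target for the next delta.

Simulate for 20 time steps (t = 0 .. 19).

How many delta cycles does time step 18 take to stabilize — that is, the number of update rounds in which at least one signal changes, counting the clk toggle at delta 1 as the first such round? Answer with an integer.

t=0 Δ0: a=1 clk=0 e=1 b=0 d=0 g=1
  Δ1: clk:0→1
  Δ2: e:1→0, d:0→1
  Δ3: b:0→1
  (3Δ to stable)
t=1 Δ0: a=1 clk=1 e=0 b=1 d=1 g=1
  Δ1: clk:1→0
  (1Δ to stable)
t=2 Δ0: a=1 clk=0 e=0 b=1 d=1 g=1
  Δ1: clk:0→1
  Δ2: e:0→1
  Δ3: b:1→0
  (3Δ to stable)
t=3 Δ0: a=1 clk=1 e=1 b=0 d=1 g=1
  Δ1: clk:1→0
  (1Δ to stable)
t=4 Δ0: a=1 clk=0 e=1 b=0 d=1 g=1
  Δ1: clk:0→1
  Δ2: e:1→0
  Δ3: b:0→1
  (3Δ to stable)
t=5 Δ0: a=1 clk=1 e=0 b=1 d=1 g=1
  Δ1: clk:1→0
  (1Δ to stable)
t=6 Δ0: a=1 clk=0 e=0 b=1 d=1 g=1
  Δ1: clk:0→1
  Δ2: e:0→1
  Δ3: b:1→0
  (3Δ to stable)
t=7 Δ0: a=1 clk=1 e=1 b=0 d=1 g=1
  Δ1: clk:1→0
  (1Δ to stable)
t=8 Δ0: a=1 clk=0 e=1 b=0 d=1 g=1
  Δ1: clk:0→1
  Δ2: e:1→0
  Δ3: b:0→1
  (3Δ to stable)
t=9 Δ0: a=1 clk=1 e=0 b=1 d=1 g=1
  Δ1: clk:1→0
  (1Δ to stable)
t=10 Δ0: a=1 clk=0 e=0 b=1 d=1 g=1
  Δ1: clk:0→1
  Δ2: e:0→1
  Δ3: b:1→0
  (3Δ to stable)
t=11 Δ0: a=1 clk=1 e=1 b=0 d=1 g=1
  Δ1: clk:1→0
  (1Δ to stable)
t=12 Δ0: a=1 clk=0 e=1 b=0 d=1 g=1
  Δ1: clk:0→1
  Δ2: e:1→0
  Δ3: b:0→1
  (3Δ to stable)
t=13 Δ0: a=1 clk=1 e=0 b=1 d=1 g=1
  Δ1: clk:1→0
  (1Δ to stable)
t=14 Δ0: a=1 clk=0 e=0 b=1 d=1 g=1
  Δ1: clk:0→1
  Δ2: e:0→1
  Δ3: b:1→0
  (3Δ to stable)
t=15 Δ0: a=1 clk=1 e=1 b=0 d=1 g=1
  Δ1: clk:1→0
  (1Δ to stable)
t=16 Δ0: a=1 clk=0 e=1 b=0 d=1 g=1
  Δ1: clk:0→1
  Δ2: e:1→0
  Δ3: b:0→1
  (3Δ to stable)
t=17 Δ0: a=1 clk=1 e=0 b=1 d=1 g=1
  Δ1: clk:1→0
  (1Δ to stable)
t=18 Δ0: a=1 clk=0 e=0 b=1 d=1 g=1
  Δ1: clk:0→1
  Δ2: e:0→1
  Δ3: b:1→0
  (3Δ to stable)
t=19 Δ0: a=1 clk=1 e=1 b=0 d=1 g=1
  Δ1: clk:1→0
  (1Δ to stable)

3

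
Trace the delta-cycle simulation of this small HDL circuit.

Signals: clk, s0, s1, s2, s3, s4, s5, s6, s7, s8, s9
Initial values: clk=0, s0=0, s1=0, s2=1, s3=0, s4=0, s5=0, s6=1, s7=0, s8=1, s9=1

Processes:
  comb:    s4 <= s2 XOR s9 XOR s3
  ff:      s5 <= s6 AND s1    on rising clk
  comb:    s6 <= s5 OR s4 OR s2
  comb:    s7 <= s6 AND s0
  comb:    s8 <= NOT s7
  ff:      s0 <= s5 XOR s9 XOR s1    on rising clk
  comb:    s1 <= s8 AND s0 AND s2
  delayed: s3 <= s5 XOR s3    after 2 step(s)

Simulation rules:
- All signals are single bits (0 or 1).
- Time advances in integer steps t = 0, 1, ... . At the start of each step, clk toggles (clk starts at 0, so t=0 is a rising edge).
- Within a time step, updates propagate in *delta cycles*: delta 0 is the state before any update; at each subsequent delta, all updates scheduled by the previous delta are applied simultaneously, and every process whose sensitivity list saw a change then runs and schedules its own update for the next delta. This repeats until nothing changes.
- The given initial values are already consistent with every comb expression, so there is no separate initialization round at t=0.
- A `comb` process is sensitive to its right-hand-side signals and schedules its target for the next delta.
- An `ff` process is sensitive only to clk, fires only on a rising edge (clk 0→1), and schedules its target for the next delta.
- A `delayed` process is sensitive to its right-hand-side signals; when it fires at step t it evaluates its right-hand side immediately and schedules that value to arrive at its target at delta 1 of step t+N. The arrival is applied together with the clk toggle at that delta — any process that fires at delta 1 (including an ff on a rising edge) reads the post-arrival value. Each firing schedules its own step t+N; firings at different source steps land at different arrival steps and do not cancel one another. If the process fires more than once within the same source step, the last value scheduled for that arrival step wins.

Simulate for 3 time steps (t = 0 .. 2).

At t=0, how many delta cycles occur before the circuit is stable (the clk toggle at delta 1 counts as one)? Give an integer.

t0.Δ0 s6=1 s1=0 s3=0 s4=0 s8=1 clk=0 s2=1 s5=0 s7=0 s0=0 s9=1
t0.Δ1 s6=1 s1=0 s3=0 s4=0 s8=1 clk=1 s2=1 s5=0 s7=0 s0=0 s9=1
t0.Δ2 s6=1 s1=0 s3=0 s4=0 s8=1 clk=1 s2=1 s5=0 s7=0 s0=1 s9=1
t0.Δ3 s6=1 s1=1 s3=0 s4=0 s8=1 clk=1 s2=1 s5=0 s7=1 s0=1 s9=1
t0.Δ4 s6=1 s1=1 s3=0 s4=0 s8=0 clk=1 s2=1 s5=0 s7=1 s0=1 s9=1
t0.Δ5 s6=1 s1=0 s3=0 s4=0 s8=0 clk=1 s2=1 s5=0 s7=1 s0=1 s9=1
t1.Δ0 s6=1 s1=0 s3=0 s4=0 s8=0 clk=1 s2=1 s5=0 s7=1 s0=1 s9=1
t1.Δ1 s6=1 s1=0 s3=0 s4=0 s8=0 clk=0 s2=1 s5=0 s7=1 s0=1 s9=1
t2.Δ0 s6=1 s1=0 s3=0 s4=0 s8=0 clk=0 s2=1 s5=0 s7=1 s0=1 s9=1
t2.Δ1 s6=1 s1=0 s3=0 s4=0 s8=0 clk=1 s2=1 s5=0 s7=1 s0=1 s9=1

5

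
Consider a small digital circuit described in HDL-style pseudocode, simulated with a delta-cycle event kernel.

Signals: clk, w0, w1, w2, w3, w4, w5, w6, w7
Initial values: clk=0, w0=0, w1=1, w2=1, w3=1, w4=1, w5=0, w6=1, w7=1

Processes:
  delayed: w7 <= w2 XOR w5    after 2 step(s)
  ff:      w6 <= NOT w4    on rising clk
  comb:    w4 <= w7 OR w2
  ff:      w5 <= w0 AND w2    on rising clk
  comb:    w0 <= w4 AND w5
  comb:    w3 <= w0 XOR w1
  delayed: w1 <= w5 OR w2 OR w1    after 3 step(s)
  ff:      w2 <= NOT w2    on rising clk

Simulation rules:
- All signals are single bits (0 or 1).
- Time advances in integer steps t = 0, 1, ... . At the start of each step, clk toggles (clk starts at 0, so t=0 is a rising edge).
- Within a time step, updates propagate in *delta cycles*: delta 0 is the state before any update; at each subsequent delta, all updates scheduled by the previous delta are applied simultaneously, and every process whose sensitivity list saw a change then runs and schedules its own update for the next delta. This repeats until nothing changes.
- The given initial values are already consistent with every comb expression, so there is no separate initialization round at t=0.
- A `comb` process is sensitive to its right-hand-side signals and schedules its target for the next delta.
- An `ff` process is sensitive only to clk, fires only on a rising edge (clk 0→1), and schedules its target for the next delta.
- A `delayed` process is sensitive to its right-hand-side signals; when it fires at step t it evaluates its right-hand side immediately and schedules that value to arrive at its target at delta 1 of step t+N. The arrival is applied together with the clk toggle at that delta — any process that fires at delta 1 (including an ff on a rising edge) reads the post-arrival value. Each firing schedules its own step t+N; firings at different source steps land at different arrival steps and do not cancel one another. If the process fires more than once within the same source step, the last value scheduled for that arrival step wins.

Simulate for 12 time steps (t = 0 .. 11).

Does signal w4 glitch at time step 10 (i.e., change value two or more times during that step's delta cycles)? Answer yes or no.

t0.Δ0 w7=1 w6=1 clk=0 w0=0 w3=1 w1=1 w2=1 w4=1 w5=0
t0.Δ1 w7=1 w6=1 clk=1 w0=0 w3=1 w1=1 w2=1 w4=1 w5=0
t0.Δ2 w7=1 w6=0 clk=1 w0=0 w3=1 w1=1 w2=0 w4=1 w5=0
t1.Δ0 w7=1 w6=0 clk=1 w0=0 w3=1 w1=1 w2=0 w4=1 w5=0
t1.Δ1 w7=1 w6=0 clk=0 w0=0 w3=1 w1=1 w2=0 w4=1 w5=0
t2.Δ0 w7=1 w6=0 clk=0 w0=0 w3=1 w1=1 w2=0 w4=1 w5=0
t2.Δ1 w7=0 w6=0 clk=1 w0=0 w3=1 w1=1 w2=0 w4=1 w5=0
t2.Δ2 w7=0 w6=0 clk=1 w0=0 w3=1 w1=1 w2=1 w4=0 w5=0
t2.Δ3 w7=0 w6=0 clk=1 w0=0 w3=1 w1=1 w2=1 w4=1 w5=0
t3.Δ0 w7=0 w6=0 clk=1 w0=0 w3=1 w1=1 w2=1 w4=1 w5=0
t3.Δ1 w7=0 w6=0 clk=0 w0=0 w3=1 w1=1 w2=1 w4=1 w5=0
t4.Δ0 w7=0 w6=0 clk=0 w0=0 w3=1 w1=1 w2=1 w4=1 w5=0
t4.Δ1 w7=1 w6=0 clk=1 w0=0 w3=1 w1=1 w2=1 w4=1 w5=0
t4.Δ2 w7=1 w6=0 clk=1 w0=0 w3=1 w1=1 w2=0 w4=1 w5=0
t5.Δ0 w7=1 w6=0 clk=1 w0=0 w3=1 w1=1 w2=0 w4=1 w5=0
t5.Δ1 w7=1 w6=0 clk=0 w0=0 w3=1 w1=1 w2=0 w4=1 w5=0
t6.Δ0 w7=1 w6=0 clk=0 w0=0 w3=1 w1=1 w2=0 w4=1 w5=0
t6.Δ1 w7=0 w6=0 clk=1 w0=0 w3=1 w1=1 w2=0 w4=1 w5=0
t6.Δ2 w7=0 w6=0 clk=1 w0=0 w3=1 w1=1 w2=1 w4=0 w5=0
t6.Δ3 w7=0 w6=0 clk=1 w0=0 w3=1 w1=1 w2=1 w4=1 w5=0
t7.Δ0 w7=0 w6=0 clk=1 w0=0 w3=1 w1=1 w2=1 w4=1 w5=0
t7.Δ1 w7=0 w6=0 clk=0 w0=0 w3=1 w1=1 w2=1 w4=1 w5=0
t8.Δ0 w7=0 w6=0 clk=0 w0=0 w3=1 w1=1 w2=1 w4=1 w5=0
t8.Δ1 w7=1 w6=0 clk=1 w0=0 w3=1 w1=1 w2=1 w4=1 w5=0
t8.Δ2 w7=1 w6=0 clk=1 w0=0 w3=1 w1=1 w2=0 w4=1 w5=0
t9.Δ0 w7=1 w6=0 clk=1 w0=0 w3=1 w1=1 w2=0 w4=1 w5=0
t9.Δ1 w7=1 w6=0 clk=0 w0=0 w3=1 w1=1 w2=0 w4=1 w5=0
t10.Δ0 w7=1 w6=0 clk=0 w0=0 w3=1 w1=1 w2=0 w4=1 w5=0
t10.Δ1 w7=0 w6=0 clk=1 w0=0 w3=1 w1=1 w2=0 w4=1 w5=0
t10.Δ2 w7=0 w6=0 clk=1 w0=0 w3=1 w1=1 w2=1 w4=0 w5=0
t10.Δ3 w7=0 w6=0 clk=1 w0=0 w3=1 w1=1 w2=1 w4=1 w5=0
t11.Δ0 w7=0 w6=0 clk=1 w0=0 w3=1 w1=1 w2=1 w4=1 w5=0
t11.Δ1 w7=0 w6=0 clk=0 w0=0 w3=1 w1=1 w2=1 w4=1 w5=0

yes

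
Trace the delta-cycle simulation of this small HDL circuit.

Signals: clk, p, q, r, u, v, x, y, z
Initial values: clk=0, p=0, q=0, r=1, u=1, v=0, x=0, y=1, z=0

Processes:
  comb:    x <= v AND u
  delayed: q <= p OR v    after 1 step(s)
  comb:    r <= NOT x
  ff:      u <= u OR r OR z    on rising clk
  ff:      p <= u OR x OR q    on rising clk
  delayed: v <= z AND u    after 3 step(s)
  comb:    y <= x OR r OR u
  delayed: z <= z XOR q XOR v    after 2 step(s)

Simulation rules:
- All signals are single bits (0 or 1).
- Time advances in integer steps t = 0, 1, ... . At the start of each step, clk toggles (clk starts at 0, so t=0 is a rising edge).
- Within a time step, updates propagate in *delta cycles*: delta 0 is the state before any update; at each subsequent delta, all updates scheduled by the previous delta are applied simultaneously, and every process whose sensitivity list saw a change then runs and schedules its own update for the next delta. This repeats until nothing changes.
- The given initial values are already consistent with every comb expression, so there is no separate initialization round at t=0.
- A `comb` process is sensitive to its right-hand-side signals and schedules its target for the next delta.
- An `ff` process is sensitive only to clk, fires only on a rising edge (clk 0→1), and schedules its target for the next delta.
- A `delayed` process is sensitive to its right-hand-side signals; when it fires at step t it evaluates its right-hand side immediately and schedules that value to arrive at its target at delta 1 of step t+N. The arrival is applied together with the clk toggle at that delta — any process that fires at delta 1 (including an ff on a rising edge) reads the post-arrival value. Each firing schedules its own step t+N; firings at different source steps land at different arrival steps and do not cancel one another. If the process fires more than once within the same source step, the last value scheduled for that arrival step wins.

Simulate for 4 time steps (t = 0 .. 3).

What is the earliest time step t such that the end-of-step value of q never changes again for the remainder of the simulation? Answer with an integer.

[bits: y,v,r,clk,x,q,p,z,u]
t=0: Δ0=101000001 Δ1=101100001 Δ2=101100101 | 2Δ
t=1: Δ0=101100101 Δ1=101001101 | 1Δ
t=2: Δ0=101001101 Δ1=101101101 | 1Δ
t=3: Δ0=101101101 Δ1=101001111 | 1Δ

1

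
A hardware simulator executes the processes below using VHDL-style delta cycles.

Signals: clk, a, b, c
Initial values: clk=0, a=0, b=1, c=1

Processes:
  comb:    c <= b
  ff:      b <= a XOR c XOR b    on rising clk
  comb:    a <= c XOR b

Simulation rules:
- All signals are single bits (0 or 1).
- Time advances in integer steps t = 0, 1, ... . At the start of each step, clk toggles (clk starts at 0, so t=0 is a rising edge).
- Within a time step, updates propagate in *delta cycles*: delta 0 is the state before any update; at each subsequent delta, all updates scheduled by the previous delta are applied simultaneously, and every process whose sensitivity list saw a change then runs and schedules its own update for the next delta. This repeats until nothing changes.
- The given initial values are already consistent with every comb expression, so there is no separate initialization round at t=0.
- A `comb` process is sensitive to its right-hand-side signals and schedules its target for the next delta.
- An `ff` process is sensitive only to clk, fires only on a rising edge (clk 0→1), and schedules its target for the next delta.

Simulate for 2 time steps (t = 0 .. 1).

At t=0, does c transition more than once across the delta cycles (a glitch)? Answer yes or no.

t=0 Δ0: a=0 b=1 c=1 clk=0
  Δ1: clk:0→1
  Δ2: b:1→0
  Δ3: a:0→1, c:1→0
  Δ4: a:1→0
  (4Δ to stable)
t=1 Δ0: a=0 b=0 c=0 clk=1
  Δ1: clk:1→0
  (1Δ to stable)

no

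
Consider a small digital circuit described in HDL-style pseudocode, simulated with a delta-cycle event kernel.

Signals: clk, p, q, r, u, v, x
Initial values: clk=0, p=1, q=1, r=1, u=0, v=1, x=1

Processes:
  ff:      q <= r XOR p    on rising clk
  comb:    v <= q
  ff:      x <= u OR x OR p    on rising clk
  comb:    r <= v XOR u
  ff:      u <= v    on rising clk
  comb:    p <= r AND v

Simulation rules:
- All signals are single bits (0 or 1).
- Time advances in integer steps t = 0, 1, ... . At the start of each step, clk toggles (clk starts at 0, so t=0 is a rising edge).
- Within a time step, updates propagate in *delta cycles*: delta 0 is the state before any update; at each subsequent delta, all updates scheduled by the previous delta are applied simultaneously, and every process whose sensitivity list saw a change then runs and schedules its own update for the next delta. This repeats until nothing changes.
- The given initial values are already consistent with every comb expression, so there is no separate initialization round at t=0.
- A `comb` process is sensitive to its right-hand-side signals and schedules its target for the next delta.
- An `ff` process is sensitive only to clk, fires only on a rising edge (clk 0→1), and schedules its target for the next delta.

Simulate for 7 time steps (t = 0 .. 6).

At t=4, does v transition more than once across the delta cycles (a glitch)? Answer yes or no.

t0.Δ0 r=1 q=1 p=1 u=0 x=1 clk=0 v=1
t0.Δ1 r=1 q=1 p=1 u=0 x=1 clk=1 v=1
t0.Δ2 r=1 q=0 p=1 u=1 x=1 clk=1 v=1
t0.Δ3 r=0 q=0 p=1 u=1 x=1 clk=1 v=0
t0.Δ4 r=1 q=0 p=0 u=1 x=1 clk=1 v=0
t1.Δ0 r=1 q=0 p=0 u=1 x=1 clk=1 v=0
t1.Δ1 r=1 q=0 p=0 u=1 x=1 clk=0 v=0
t2.Δ0 r=1 q=0 p=0 u=1 x=1 clk=0 v=0
t2.Δ1 r=1 q=0 p=0 u=1 x=1 clk=1 v=0
t2.Δ2 r=1 q=1 p=0 u=0 x=1 clk=1 v=0
t2.Δ3 r=0 q=1 p=0 u=0 x=1 clk=1 v=1
t2.Δ4 r=1 q=1 p=0 u=0 x=1 clk=1 v=1
t2.Δ5 r=1 q=1 p=1 u=0 x=1 clk=1 v=1
t3.Δ0 r=1 q=1 p=1 u=0 x=1 clk=1 v=1
t3.Δ1 r=1 q=1 p=1 u=0 x=1 clk=0 v=1
t4.Δ0 r=1 q=1 p=1 u=0 x=1 clk=0 v=1
t4.Δ1 r=1 q=1 p=1 u=0 x=1 clk=1 v=1
t4.Δ2 r=1 q=0 p=1 u=1 x=1 clk=1 v=1
t4.Δ3 r=0 q=0 p=1 u=1 x=1 clk=1 v=0
t4.Δ4 r=1 q=0 p=0 u=1 x=1 clk=1 v=0
t5.Δ0 r=1 q=0 p=0 u=1 x=1 clk=1 v=0
t5.Δ1 r=1 q=0 p=0 u=1 x=1 clk=0 v=0
t6.Δ0 r=1 q=0 p=0 u=1 x=1 clk=0 v=0
t6.Δ1 r=1 q=0 p=0 u=1 x=1 clk=1 v=0
t6.Δ2 r=1 q=1 p=0 u=0 x=1 clk=1 v=0
t6.Δ3 r=0 q=1 p=0 u=0 x=1 clk=1 v=1
t6.Δ4 r=1 q=1 p=0 u=0 x=1 clk=1 v=1
t6.Δ5 r=1 q=1 p=1 u=0 x=1 clk=1 v=1

no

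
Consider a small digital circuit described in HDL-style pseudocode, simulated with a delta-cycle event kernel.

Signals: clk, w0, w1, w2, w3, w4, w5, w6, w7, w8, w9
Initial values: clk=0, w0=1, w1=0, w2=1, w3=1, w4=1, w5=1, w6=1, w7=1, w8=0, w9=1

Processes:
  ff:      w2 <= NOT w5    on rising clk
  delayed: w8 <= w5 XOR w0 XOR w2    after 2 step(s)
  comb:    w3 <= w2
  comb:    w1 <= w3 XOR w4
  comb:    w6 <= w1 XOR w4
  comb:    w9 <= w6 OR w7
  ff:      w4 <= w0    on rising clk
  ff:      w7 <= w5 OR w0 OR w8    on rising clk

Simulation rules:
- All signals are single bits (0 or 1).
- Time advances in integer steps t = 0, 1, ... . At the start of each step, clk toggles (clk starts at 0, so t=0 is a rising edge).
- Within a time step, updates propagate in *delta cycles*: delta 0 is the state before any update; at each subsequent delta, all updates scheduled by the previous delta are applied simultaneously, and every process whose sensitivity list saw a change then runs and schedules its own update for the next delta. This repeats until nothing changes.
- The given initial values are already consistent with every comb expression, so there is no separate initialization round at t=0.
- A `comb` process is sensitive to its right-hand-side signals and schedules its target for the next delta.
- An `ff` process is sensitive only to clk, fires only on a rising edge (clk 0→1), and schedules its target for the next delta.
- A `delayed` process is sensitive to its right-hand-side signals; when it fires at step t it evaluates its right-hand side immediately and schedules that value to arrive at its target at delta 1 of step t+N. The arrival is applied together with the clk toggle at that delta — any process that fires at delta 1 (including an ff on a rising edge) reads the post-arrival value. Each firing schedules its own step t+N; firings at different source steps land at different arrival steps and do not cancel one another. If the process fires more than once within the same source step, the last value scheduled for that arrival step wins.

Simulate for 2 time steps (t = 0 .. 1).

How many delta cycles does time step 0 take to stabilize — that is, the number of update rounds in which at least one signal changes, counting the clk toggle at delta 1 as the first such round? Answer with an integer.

5

t=0 Δ0: w3=1 w8=0 clk=0 w5=1 w6=1 w1=0 w0=1 w7=1 w9=1 w2=1 w4=1
  Δ1: clk:0→1
  Δ2: w2:1→0
  Δ3: w3:1→0
  Δ4: w1:0→1
  Δ5: w6:1→0
  (5Δ to stable)
t=1 Δ0: w3=0 w8=0 clk=1 w5=1 w6=0 w1=1 w0=1 w7=1 w9=1 w2=0 w4=1
  Δ1: clk:1→0
  (1Δ to stable)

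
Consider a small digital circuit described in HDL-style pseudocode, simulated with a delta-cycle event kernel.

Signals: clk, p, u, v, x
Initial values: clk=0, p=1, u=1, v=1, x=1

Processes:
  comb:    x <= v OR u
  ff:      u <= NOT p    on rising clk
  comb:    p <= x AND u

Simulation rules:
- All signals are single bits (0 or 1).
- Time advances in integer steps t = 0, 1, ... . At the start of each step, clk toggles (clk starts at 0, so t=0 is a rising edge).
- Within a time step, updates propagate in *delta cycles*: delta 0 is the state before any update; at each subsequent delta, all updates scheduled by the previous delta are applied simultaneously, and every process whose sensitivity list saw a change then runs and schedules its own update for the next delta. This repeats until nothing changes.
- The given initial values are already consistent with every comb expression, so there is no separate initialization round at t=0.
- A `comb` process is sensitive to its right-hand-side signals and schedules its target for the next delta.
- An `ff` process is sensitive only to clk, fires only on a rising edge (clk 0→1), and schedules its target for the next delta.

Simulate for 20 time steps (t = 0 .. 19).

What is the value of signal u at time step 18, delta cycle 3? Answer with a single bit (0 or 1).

t=0 Δ0: clk=0 p=1 v=1 x=1 u=1
  Δ1: clk:0→1
  Δ2: u:1→0
  Δ3: p:1→0
  (3Δ to stable)
t=1 Δ0: clk=1 p=0 v=1 x=1 u=0
  Δ1: clk:1→0
  (1Δ to stable)
t=2 Δ0: clk=0 p=0 v=1 x=1 u=0
  Δ1: clk:0→1
  Δ2: u:0→1
  Δ3: p:0→1
  (3Δ to stable)
t=3 Δ0: clk=1 p=1 v=1 x=1 u=1
  Δ1: clk:1→0
  (1Δ to stable)
t=4 Δ0: clk=0 p=1 v=1 x=1 u=1
  Δ1: clk:0→1
  Δ2: u:1→0
  Δ3: p:1→0
  (3Δ to stable)
t=5 Δ0: clk=1 p=0 v=1 x=1 u=0
  Δ1: clk:1→0
  (1Δ to stable)
t=6 Δ0: clk=0 p=0 v=1 x=1 u=0
  Δ1: clk:0→1
  Δ2: u:0→1
  Δ3: p:0→1
  (3Δ to stable)
t=7 Δ0: clk=1 p=1 v=1 x=1 u=1
  Δ1: clk:1→0
  (1Δ to stable)
t=8 Δ0: clk=0 p=1 v=1 x=1 u=1
  Δ1: clk:0→1
  Δ2: u:1→0
  Δ3: p:1→0
  (3Δ to stable)
t=9 Δ0: clk=1 p=0 v=1 x=1 u=0
  Δ1: clk:1→0
  (1Δ to stable)
t=10 Δ0: clk=0 p=0 v=1 x=1 u=0
  Δ1: clk:0→1
  Δ2: u:0→1
  Δ3: p:0→1
  (3Δ to stable)
t=11 Δ0: clk=1 p=1 v=1 x=1 u=1
  Δ1: clk:1→0
  (1Δ to stable)
t=12 Δ0: clk=0 p=1 v=1 x=1 u=1
  Δ1: clk:0→1
  Δ2: u:1→0
  Δ3: p:1→0
  (3Δ to stable)
t=13 Δ0: clk=1 p=0 v=1 x=1 u=0
  Δ1: clk:1→0
  (1Δ to stable)
t=14 Δ0: clk=0 p=0 v=1 x=1 u=0
  Δ1: clk:0→1
  Δ2: u:0→1
  Δ3: p:0→1
  (3Δ to stable)
t=15 Δ0: clk=1 p=1 v=1 x=1 u=1
  Δ1: clk:1→0
  (1Δ to stable)
t=16 Δ0: clk=0 p=1 v=1 x=1 u=1
  Δ1: clk:0→1
  Δ2: u:1→0
  Δ3: p:1→0
  (3Δ to stable)
t=17 Δ0: clk=1 p=0 v=1 x=1 u=0
  Δ1: clk:1→0
  (1Δ to stable)
t=18 Δ0: clk=0 p=0 v=1 x=1 u=0
  Δ1: clk:0→1
  Δ2: u:0→1
  Δ3: p:0→1
  (3Δ to stable)
t=19 Δ0: clk=1 p=1 v=1 x=1 u=1
  Δ1: clk:1→0
  (1Δ to stable)

1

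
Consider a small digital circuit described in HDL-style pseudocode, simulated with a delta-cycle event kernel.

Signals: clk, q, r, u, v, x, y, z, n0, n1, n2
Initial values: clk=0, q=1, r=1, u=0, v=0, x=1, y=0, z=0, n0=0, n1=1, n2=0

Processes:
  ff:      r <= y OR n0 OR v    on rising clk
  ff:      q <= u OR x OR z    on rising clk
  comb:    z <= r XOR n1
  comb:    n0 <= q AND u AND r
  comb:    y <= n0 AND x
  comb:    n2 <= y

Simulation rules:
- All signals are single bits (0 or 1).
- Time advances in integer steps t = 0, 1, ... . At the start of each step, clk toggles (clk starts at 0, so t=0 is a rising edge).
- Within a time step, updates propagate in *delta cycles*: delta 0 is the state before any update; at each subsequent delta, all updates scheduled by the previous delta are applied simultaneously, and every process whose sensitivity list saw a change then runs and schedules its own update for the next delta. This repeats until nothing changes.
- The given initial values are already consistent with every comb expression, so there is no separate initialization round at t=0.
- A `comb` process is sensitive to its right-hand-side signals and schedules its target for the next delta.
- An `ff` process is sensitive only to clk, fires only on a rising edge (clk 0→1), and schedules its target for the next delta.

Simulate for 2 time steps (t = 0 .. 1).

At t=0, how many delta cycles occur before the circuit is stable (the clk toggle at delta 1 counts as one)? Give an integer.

[bits: y,n0,z,n1,q,x,v,r,clk,n2,u]
t=0: Δ0=00011101000 Δ1=00011101100 Δ2=00011100100 Δ3=00111100100 | 3Δ
t=1: Δ0=00111100100 Δ1=00111100000 | 1Δ

3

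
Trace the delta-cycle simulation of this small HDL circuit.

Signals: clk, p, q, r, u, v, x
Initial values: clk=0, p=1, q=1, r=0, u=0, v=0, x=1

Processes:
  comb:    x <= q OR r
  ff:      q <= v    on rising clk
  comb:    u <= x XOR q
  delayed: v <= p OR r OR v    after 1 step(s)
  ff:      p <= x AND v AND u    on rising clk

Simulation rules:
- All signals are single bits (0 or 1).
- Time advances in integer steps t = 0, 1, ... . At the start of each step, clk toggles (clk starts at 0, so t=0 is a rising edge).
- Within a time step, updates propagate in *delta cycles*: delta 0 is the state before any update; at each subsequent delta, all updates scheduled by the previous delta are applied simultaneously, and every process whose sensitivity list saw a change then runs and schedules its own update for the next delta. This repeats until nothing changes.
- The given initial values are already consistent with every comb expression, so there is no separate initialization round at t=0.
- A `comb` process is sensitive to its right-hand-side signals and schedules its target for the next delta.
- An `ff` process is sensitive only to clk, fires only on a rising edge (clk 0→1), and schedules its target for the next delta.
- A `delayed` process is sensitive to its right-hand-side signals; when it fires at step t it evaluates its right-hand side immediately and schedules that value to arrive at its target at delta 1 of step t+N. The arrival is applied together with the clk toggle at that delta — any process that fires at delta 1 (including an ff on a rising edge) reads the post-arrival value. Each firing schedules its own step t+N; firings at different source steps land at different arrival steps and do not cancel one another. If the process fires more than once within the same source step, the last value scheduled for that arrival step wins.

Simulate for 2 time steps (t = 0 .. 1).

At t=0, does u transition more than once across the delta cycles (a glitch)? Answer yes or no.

yes

[bits: clk,x,v,p,r,q,u]
t=0: Δ0=0101010 Δ1=1101010 Δ2=1100000 Δ3=1000001 Δ4=1000000 | 4Δ
t=1: Δ0=1000000 Δ1=0000000 | 1Δ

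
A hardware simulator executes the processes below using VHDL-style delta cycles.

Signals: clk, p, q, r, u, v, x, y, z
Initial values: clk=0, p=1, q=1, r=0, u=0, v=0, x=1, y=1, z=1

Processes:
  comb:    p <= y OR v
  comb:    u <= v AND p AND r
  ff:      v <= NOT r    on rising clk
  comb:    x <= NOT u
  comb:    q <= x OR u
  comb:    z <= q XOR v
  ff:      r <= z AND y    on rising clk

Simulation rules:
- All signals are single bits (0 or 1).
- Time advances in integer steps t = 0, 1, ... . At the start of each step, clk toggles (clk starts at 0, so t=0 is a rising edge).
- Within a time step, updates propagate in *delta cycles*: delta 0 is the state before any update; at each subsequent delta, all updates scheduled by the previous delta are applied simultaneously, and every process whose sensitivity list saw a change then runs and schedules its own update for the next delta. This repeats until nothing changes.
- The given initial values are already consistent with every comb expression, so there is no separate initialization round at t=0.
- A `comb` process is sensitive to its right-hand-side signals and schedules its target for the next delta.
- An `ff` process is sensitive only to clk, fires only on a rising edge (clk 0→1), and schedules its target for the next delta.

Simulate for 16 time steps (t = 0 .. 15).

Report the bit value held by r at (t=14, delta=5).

0

[bits: q,clk,u,z,x,p,v,y,r]
t=0: Δ0=100111010 Δ1=110111010 Δ2=110111111 Δ3=111011111 Δ4=111001111 | 4Δ
t=1: Δ0=111001111 Δ1=101001111 | 1Δ
t=2: Δ0=101001111 Δ1=111001111 Δ2=111001010 Δ3=110101010 Δ4=010111010 Δ5=110011010 Δ6=110111010 | 6Δ
t=3: Δ0=110111010 Δ1=100111010 | 1Δ
t=4: Δ0=100111010 Δ1=110111010 Δ2=110111111 Δ3=111011111 Δ4=111001111 | 4Δ
t=5: Δ0=111001111 Δ1=101001111 | 1Δ
t=6: Δ0=101001111 Δ1=111001111 Δ2=111001010 Δ3=110101010 Δ4=010111010 Δ5=110011010 Δ6=110111010 | 6Δ
t=7: Δ0=110111010 Δ1=100111010 | 1Δ
t=8: Δ0=100111010 Δ1=110111010 Δ2=110111111 Δ3=111011111 Δ4=111001111 | 4Δ
t=9: Δ0=111001111 Δ1=101001111 | 1Δ
t=10: Δ0=101001111 Δ1=111001111 Δ2=111001010 Δ3=110101010 Δ4=010111010 Δ5=110011010 Δ6=110111010 | 6Δ
t=11: Δ0=110111010 Δ1=100111010 | 1Δ
t=12: Δ0=100111010 Δ1=110111010 Δ2=110111111 Δ3=111011111 Δ4=111001111 | 4Δ
t=13: Δ0=111001111 Δ1=101001111 | 1Δ
t=14: Δ0=101001111 Δ1=111001111 Δ2=111001010 Δ3=110101010 Δ4=010111010 Δ5=110011010 Δ6=110111010 | 6Δ
t=15: Δ0=110111010 Δ1=100111010 | 1Δ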